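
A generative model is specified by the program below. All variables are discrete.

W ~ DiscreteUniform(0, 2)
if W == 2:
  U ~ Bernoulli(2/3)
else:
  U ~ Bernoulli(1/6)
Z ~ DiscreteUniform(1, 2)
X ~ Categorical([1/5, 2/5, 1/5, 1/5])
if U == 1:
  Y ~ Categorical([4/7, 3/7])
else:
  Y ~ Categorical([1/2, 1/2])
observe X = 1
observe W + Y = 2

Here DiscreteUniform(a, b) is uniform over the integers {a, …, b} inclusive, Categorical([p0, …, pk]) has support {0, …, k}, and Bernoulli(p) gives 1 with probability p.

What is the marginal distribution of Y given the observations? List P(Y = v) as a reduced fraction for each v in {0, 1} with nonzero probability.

Enumerate traces; 8 have nonzero weight after conditioning:
  (W=1, U=0, Z=1, X=1, Y=1) weight 1/36
  (W=1, U=0, Z=2, X=1, Y=1) weight 1/36
  (W=1, U=1, Z=1, X=1, Y=1) weight 1/210
  (W=1, U=1, Z=2, X=1, Y=1) weight 1/210
  (W=2, U=0, Z=1, X=1, Y=0) weight 1/90
  (W=2, U=0, Z=2, X=1, Y=0) weight 1/90
  (W=2, U=1, Z=1, X=1, Y=0) weight 8/315
  (W=2, U=1, Z=2, X=1, Y=0) weight 8/315
Group by Y:
  weight(Y=0) = 23/315
  weight(Y=1) = 41/630
Total weight = 23/315 + 41/630 = 29/210
P(Y=0 | obs) = 23/315 / 29/210 = 46/87
P(Y=1 | obs) = 41/630 / 29/210 = 41/87

P(Y=0) = 46/87, P(Y=1) = 41/87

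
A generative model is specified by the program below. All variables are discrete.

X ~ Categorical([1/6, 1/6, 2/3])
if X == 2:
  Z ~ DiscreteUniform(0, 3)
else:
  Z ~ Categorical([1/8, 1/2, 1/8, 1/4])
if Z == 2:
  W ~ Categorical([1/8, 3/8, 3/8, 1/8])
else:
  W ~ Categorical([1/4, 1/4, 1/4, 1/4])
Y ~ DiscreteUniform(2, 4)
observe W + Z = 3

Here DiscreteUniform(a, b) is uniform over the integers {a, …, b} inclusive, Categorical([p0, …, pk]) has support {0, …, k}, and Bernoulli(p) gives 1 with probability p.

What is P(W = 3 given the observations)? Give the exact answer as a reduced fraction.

Enumerate traces; 36 have nonzero weight after conditioning:
  (X=0, Z=0, W=3, Y=2) weight 1/576
  (X=0, Z=0, W=3, Y=3) weight 1/576
  (X=0, Z=0, W=3, Y=4) weight 1/576
  (X=0, Z=1, W=2, Y=2) weight 1/144
  (X=0, Z=1, W=2, Y=3) weight 1/144
  (X=0, Z=1, W=2, Y=4) weight 1/144
  (X=0, Z=2, W=1, Y=2) weight 1/384
  (X=0, Z=2, W=1, Y=3) weight 1/384
  (X=0, Z=3, W=0, Y=2) weight 1/288
  … 27 more
Group by W:
  weight(W=0) = 1/16
  weight(W=1) = 5/64
  weight(W=2) = 1/12
  weight(W=3) = 5/96
Total weight = 1/16 + 5/64 + 1/12 + 5/96 = 53/192
P(W=0 | obs) = 1/16 / 53/192 = 12/53
P(W=1 | obs) = 5/64 / 53/192 = 15/53
P(W=2 | obs) = 1/12 / 53/192 = 16/53
P(W=3 | obs) = 5/96 / 53/192 = 10/53

P(W = 3 | obs) = 10/53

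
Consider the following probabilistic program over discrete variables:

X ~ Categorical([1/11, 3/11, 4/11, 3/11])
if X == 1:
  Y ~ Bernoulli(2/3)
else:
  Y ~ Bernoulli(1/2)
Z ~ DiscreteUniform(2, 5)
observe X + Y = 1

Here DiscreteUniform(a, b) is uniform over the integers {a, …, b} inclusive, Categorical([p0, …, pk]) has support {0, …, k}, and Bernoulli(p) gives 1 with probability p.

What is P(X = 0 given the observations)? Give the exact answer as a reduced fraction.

Enumerate traces; 8 have nonzero weight after conditioning:
  (X=0, Y=1, Z=2) weight 1/88
  (X=0, Y=1, Z=3) weight 1/88
  (X=0, Y=1, Z=4) weight 1/88
  (X=0, Y=1, Z=5) weight 1/88
  (X=1, Y=0, Z=2) weight 1/44
  (X=1, Y=0, Z=3) weight 1/44
  (X=1, Y=0, Z=4) weight 1/44
  (X=1, Y=0, Z=5) weight 1/44
Group by X:
  weight(X=0) = 1/22
  weight(X=1) = 1/11
Total weight = 1/22 + 1/11 = 3/22
P(X=0 | obs) = 1/22 / 3/22 = 1/3
P(X=1 | obs) = 1/11 / 3/22 = 2/3

P(X = 0 | obs) = 1/3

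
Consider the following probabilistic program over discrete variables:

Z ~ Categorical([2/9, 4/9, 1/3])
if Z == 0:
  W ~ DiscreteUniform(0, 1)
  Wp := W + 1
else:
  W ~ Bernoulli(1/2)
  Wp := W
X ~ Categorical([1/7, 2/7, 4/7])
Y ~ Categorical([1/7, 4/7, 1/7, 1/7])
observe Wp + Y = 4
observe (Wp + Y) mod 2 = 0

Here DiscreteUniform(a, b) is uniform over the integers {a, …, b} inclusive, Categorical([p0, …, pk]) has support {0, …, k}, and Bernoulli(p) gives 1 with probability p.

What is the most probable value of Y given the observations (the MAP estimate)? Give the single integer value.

Enumerate traces; 12 have nonzero weight after conditioning:
  (Z=0, W=0, X=0, Y=3) weight 1/441
  (Z=0, W=0, X=1, Y=3) weight 2/441
  (Z=0, W=0, X=2, Y=3) weight 4/441
  (Z=0, W=1, X=0, Y=2) weight 1/441
  (Z=0, W=1, X=1, Y=2) weight 2/441
  (Z=0, W=1, X=2, Y=2) weight 4/441
  (Z=1, W=1, X=0, Y=3) weight 2/441
  (Z=1, W=1, X=1, Y=3) weight 4/441
  … 4 more
Group by Y:
  weight(Y=2) = 1/63
  weight(Y=3) = 1/14
Total weight = 1/63 + 1/14 = 11/126
P(Y=2 | obs) = 1/63 / 11/126 = 2/11
P(Y=3 | obs) = 1/14 / 11/126 = 9/11
argmax = 3

argmax_v P(Y = v | obs) = 3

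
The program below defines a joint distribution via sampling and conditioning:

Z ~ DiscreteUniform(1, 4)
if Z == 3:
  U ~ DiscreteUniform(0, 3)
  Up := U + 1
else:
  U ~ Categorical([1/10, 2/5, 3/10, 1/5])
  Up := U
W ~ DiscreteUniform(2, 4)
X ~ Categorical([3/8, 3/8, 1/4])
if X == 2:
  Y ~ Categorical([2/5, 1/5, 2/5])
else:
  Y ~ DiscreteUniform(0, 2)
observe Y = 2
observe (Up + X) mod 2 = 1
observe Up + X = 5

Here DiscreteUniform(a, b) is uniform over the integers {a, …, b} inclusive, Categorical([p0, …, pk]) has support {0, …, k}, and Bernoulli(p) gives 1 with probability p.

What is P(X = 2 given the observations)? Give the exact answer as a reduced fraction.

P(X = 2 | obs) = 68/93

Enumerate traces; 15 have nonzero weight after conditioning:
  (Z=1, U=3, W=2, X=2, Y=2) weight 1/600
  (Z=1, U=3, W=3, X=2, Y=2) weight 1/600
  (Z=1, U=3, W=4, X=2, Y=2) weight 1/600
  (Z=2, U=3, W=2, X=2, Y=2) weight 1/600
  (Z=2, U=3, W=3, X=2, Y=2) weight 1/600
  (Z=2, U=3, W=4, X=2, Y=2) weight 1/600
  (Z=3, U=2, W=2, X=2, Y=2) weight 1/480
  (Z=3, U=2, W=3, X=2, Y=2) weight 1/480
  (Z=3, U=3, W=2, X=1, Y=2) weight 1/384
  … 6 more
Group by X:
  weight(X=1) = 1/128
  weight(X=2) = 17/800
Total weight = 1/128 + 17/800 = 93/3200
P(X=1 | obs) = 1/128 / 93/3200 = 25/93
P(X=2 | obs) = 17/800 / 93/3200 = 68/93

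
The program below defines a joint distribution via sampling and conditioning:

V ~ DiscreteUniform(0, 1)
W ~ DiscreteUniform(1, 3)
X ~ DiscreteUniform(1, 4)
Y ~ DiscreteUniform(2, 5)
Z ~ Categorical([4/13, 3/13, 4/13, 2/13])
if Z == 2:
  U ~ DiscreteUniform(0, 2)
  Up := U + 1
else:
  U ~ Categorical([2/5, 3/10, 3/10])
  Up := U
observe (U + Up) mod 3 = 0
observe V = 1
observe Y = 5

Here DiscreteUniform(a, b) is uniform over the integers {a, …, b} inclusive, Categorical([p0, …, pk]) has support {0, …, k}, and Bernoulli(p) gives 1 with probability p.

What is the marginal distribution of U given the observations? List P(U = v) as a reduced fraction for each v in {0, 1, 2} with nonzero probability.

Enumerate traces; 48 have nonzero weight after conditioning:
  (V=1, W=1, X=1, Y=5, Z=0, U=0) weight 1/780
  (V=1, W=1, X=1, Y=5, Z=1, U=0) weight 1/1040
  (V=1, W=1, X=1, Y=5, Z=2, U=1) weight 1/936
  (V=1, W=1, X=1, Y=5, Z=3, U=0) weight 1/1560
  (V=1, W=1, X=2, Y=5, Z=0, U=0) weight 1/780
  (V=1, W=1, X=2, Y=5, Z=1, U=0) weight 1/1040
  (V=1, W=1, X=2, Y=5, Z=2, U=1) weight 1/936
  (V=1, W=1, X=2, Y=5, Z=3, U=0) weight 1/1560
  … 40 more
Group by U:
  weight(U=0) = 9/260
  weight(U=1) = 1/78
Total weight = 9/260 + 1/78 = 37/780
P(U=0 | obs) = 9/260 / 37/780 = 27/37
P(U=1 | obs) = 1/78 / 37/780 = 10/37

P(U=0) = 27/37, P(U=1) = 10/37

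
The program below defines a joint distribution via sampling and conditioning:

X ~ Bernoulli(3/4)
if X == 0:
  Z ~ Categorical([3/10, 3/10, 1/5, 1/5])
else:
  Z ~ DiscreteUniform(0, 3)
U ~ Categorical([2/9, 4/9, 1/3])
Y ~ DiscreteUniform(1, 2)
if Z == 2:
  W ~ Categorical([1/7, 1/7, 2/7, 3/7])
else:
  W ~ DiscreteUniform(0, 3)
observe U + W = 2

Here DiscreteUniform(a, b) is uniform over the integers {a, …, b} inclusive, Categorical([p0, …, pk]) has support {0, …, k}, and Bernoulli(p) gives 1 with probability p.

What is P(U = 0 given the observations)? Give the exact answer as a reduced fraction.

P(U = 0 | obs) = 1158/4679

Enumerate traces; 48 have nonzero weight after conditioning:
  (X=0, Z=0, U=0, Y=1, W=2) weight 1/480
  (X=0, Z=0, U=0, Y=2, W=2) weight 1/480
  (X=0, Z=0, U=1, Y=1, W=1) weight 1/240
  (X=0, Z=0, U=1, Y=2, W=1) weight 1/240
  (X=0, Z=0, U=2, Y=1, W=0) weight 1/320
  (X=0, Z=0, U=2, Y=2, W=0) weight 1/320
  (X=0, Z=1, U=0, Y=1, W=2) weight 1/480
  (X=0, Z=1, U=0, Y=2, W=2) weight 1/480
  … 40 more
Group by U:
  weight(U=0) = 193/3360
  weight(U=1) = 503/5040
  weight(U=2) = 503/6720
Total weight = 193/3360 + 503/5040 + 503/6720 = 4679/20160
P(U=0 | obs) = 193/3360 / 4679/20160 = 1158/4679
P(U=1 | obs) = 503/5040 / 4679/20160 = 2012/4679
P(U=2 | obs) = 503/6720 / 4679/20160 = 1509/4679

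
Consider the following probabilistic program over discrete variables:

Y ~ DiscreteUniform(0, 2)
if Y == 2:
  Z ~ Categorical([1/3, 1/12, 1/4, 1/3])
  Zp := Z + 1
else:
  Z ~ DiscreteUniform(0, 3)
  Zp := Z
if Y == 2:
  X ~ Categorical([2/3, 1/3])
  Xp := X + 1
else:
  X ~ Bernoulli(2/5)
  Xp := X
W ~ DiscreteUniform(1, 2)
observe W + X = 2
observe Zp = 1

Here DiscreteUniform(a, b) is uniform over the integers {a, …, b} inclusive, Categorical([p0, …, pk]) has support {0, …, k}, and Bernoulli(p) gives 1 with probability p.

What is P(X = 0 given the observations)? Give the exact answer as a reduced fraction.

P(X = 0 | obs) = 47/75

Enumerate traces; 6 have nonzero weight after conditioning:
  (Y=0, Z=1, X=0, W=2) weight 1/40
  (Y=0, Z=1, X=1, W=1) weight 1/60
  (Y=1, Z=1, X=0, W=2) weight 1/40
  (Y=1, Z=1, X=1, W=1) weight 1/60
  (Y=2, Z=0, X=0, W=2) weight 1/27
  (Y=2, Z=0, X=1, W=1) weight 1/54
Group by X:
  weight(X=0) = 47/540
  weight(X=1) = 7/135
Total weight = 47/540 + 7/135 = 5/36
P(X=0 | obs) = 47/540 / 5/36 = 47/75
P(X=1 | obs) = 7/135 / 5/36 = 28/75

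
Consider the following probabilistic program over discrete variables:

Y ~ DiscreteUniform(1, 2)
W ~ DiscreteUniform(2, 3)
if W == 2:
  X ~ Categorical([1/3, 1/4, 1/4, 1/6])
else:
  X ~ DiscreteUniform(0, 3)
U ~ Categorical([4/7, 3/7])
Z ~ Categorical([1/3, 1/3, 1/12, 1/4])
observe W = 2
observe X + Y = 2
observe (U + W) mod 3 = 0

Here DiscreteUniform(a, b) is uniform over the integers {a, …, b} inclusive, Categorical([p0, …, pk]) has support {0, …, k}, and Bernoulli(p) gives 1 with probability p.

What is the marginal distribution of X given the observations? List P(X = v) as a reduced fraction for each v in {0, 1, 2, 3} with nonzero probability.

P(X=0) = 4/7, P(X=1) = 3/7

Enumerate traces; 8 have nonzero weight after conditioning:
  (Y=1, W=2, X=1, U=1, Z=0) weight 1/112
  (Y=1, W=2, X=1, U=1, Z=1) weight 1/112
  (Y=1, W=2, X=1, U=1, Z=2) weight 1/448
  (Y=1, W=2, X=1, U=1, Z=3) weight 3/448
  (Y=2, W=2, X=0, U=1, Z=0) weight 1/84
  (Y=2, W=2, X=0, U=1, Z=1) weight 1/84
  (Y=2, W=2, X=0, U=1, Z=2) weight 1/336
  (Y=2, W=2, X=0, U=1, Z=3) weight 1/112
Group by X:
  weight(X=0) = 1/28
  weight(X=1) = 3/112
Total weight = 1/28 + 3/112 = 1/16
P(X=0 | obs) = 1/28 / 1/16 = 4/7
P(X=1 | obs) = 3/112 / 1/16 = 3/7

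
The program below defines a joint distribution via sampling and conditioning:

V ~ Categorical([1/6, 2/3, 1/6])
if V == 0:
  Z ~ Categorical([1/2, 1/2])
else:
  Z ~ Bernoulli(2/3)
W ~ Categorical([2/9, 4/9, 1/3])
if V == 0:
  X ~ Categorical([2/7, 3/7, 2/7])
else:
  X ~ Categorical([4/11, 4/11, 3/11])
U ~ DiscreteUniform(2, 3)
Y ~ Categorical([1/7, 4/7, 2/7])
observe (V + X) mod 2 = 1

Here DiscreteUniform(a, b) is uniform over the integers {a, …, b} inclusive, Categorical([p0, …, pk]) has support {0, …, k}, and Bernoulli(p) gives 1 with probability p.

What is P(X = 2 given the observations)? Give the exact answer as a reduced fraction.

P(X = 2 | obs) = 84/257

Enumerate traces; 144 have nonzero weight after conditioning:
  (V=0, Z=0, W=0, X=1, U=2, Y=0) weight 1/1764
  (V=0, Z=0, W=0, X=1, U=2, Y=1) weight 1/441
  (V=0, Z=0, W=0, X=1, U=2, Y=2) weight 1/882
  (V=0, Z=0, W=0, X=1, U=3, Y=0) weight 1/1764
  (V=0, Z=0, W=0, X=1, U=3, Y=1) weight 1/441
  (V=0, Z=0, W=0, X=1, U=3, Y=2) weight 1/882
  (V=0, Z=0, W=1, X=1, U=2, Y=0) weight 1/882
  (V=0, Z=0, W=1, X=1, U=2, Y=1) weight 2/441
  (V=1, Z=0, W=0, X=0, U=2, Y=0) weight 8/6237
  (V=1, Z=0, W=0, X=2, U=2, Y=0) weight 2/2079
  … 134 more
Group by X:
  weight(X=0) = 8/33
  weight(X=1) = 61/462
  weight(X=2) = 2/11
Total weight = 8/33 + 61/462 + 2/11 = 257/462
P(X=0 | obs) = 8/33 / 257/462 = 112/257
P(X=1 | obs) = 61/462 / 257/462 = 61/257
P(X=2 | obs) = 2/11 / 257/462 = 84/257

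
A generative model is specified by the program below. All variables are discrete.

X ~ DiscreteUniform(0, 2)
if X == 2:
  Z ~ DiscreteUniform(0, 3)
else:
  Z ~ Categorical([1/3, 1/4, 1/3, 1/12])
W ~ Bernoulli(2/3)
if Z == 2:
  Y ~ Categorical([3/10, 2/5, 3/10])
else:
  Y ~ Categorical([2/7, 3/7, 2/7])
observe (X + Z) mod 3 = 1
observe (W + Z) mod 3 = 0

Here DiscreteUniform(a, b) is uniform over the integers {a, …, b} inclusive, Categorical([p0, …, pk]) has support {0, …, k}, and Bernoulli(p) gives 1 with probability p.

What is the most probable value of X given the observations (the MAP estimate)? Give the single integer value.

argmax_v P(X = v | obs) = 2

Enumerate traces; 9 have nonzero weight after conditioning:
  (X=1, Z=0, W=0, Y=0) weight 2/189
  (X=1, Z=0, W=0, Y=1) weight 1/63
  (X=1, Z=0, W=0, Y=2) weight 2/189
  (X=1, Z=3, W=0, Y=0) weight 1/378
  (X=1, Z=3, W=0, Y=1) weight 1/252
  (X=1, Z=3, W=0, Y=2) weight 1/378
  (X=2, Z=2, W=1, Y=0) weight 1/60
  (X=2, Z=2, W=1, Y=1) weight 1/45
  … 1 more
Group by X:
  weight(X=1) = 5/108
  weight(X=2) = 1/18
Total weight = 5/108 + 1/18 = 11/108
P(X=1 | obs) = 5/108 / 11/108 = 5/11
P(X=2 | obs) = 1/18 / 11/108 = 6/11
argmax = 2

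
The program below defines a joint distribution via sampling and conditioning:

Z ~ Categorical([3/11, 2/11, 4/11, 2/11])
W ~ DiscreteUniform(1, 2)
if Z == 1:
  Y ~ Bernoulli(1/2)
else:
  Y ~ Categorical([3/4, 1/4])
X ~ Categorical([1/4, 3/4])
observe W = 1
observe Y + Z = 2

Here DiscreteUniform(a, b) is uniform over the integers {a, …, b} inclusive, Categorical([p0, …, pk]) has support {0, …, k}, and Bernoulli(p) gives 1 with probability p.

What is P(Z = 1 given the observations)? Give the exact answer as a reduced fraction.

P(Z = 1 | obs) = 1/4

Enumerate traces; 4 have nonzero weight after conditioning:
  (Z=1, W=1, Y=1, X=0) weight 1/88
  (Z=1, W=1, Y=1, X=1) weight 3/88
  (Z=2, W=1, Y=0, X=0) weight 3/88
  (Z=2, W=1, Y=0, X=1) weight 9/88
Group by Z:
  weight(Z=1) = 1/22
  weight(Z=2) = 3/22
Total weight = 1/22 + 3/22 = 2/11
P(Z=1 | obs) = 1/22 / 2/11 = 1/4
P(Z=2 | obs) = 3/22 / 2/11 = 3/4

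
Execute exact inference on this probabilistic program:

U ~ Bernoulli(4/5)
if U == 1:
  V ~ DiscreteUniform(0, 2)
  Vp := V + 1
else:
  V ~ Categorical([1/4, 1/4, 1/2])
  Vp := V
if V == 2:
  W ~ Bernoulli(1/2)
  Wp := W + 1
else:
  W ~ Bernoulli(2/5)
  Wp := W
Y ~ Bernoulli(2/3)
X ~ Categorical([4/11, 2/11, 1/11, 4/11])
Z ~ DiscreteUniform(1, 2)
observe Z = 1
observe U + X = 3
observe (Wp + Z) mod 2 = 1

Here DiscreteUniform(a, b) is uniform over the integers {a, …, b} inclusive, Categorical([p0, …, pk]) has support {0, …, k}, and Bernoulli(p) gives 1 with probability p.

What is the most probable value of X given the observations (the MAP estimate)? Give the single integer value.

Enumerate traces; 12 have nonzero weight after conditioning:
  (U=0, V=0, W=0, Y=0, X=3, Z=1) weight 1/550
  (U=0, V=0, W=0, Y=1, X=3, Z=1) weight 1/275
  (U=0, V=1, W=0, Y=0, X=3, Z=1) weight 1/550
  (U=0, V=1, W=0, Y=1, X=3, Z=1) weight 1/275
  (U=0, V=2, W=1, Y=0, X=3, Z=1) weight 1/330
  (U=0, V=2, W=1, Y=1, X=3, Z=1) weight 1/165
  (U=1, V=0, W=0, Y=0, X=2, Z=1) weight 2/825
  (U=1, V=0, W=0, Y=1, X=2, Z=1) weight 4/825
  … 4 more
Group by X:
  weight(X=2) = 17/825
  weight(X=3) = 1/50
Total weight = 17/825 + 1/50 = 67/1650
P(X=2 | obs) = 17/825 / 67/1650 = 34/67
P(X=3 | obs) = 1/50 / 67/1650 = 33/67
argmax = 2

argmax_v P(X = v | obs) = 2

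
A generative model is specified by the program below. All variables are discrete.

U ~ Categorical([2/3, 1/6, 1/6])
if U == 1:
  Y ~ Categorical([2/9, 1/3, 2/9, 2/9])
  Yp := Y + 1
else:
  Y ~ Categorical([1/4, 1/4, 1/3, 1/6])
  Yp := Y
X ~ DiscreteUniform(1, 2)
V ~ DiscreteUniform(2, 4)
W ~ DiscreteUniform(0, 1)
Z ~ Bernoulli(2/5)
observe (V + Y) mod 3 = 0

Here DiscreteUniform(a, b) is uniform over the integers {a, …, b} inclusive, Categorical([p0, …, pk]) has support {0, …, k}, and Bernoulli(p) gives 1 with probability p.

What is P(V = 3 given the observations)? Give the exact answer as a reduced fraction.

P(V = 3 | obs) = 91/216

Enumerate traces; 96 have nonzero weight after conditioning:
  (U=0, Y=0, X=1, V=3, W=0, Z=0) weight 1/120
  (U=0, Y=0, X=1, V=3, W=0, Z=1) weight 1/180
  (U=0, Y=0, X=1, V=3, W=1, Z=0) weight 1/120
  (U=0, Y=0, X=1, V=3, W=1, Z=1) weight 1/180
  (U=0, Y=0, X=2, V=3, W=0, Z=0) weight 1/120
  (U=0, Y=0, X=2, V=3, W=0, Z=1) weight 1/180
  (U=0, Y=0, X=2, V=3, W=1, Z=0) weight 1/120
  (U=0, Y=0, X=2, V=3, W=1, Z=1) weight 1/180
  (U=0, Y=1, X=1, V=2, W=0, Z=0) weight 1/120
  (U=0, Y=2, X=1, V=4, W=0, Z=0) weight 1/90
  … 86 more
Group by V:
  weight(V=2) = 19/216
  weight(V=3) = 91/648
  weight(V=4) = 17/162
Total weight = 19/216 + 91/648 + 17/162 = 1/3
P(V=2 | obs) = 19/216 / 1/3 = 19/72
P(V=3 | obs) = 91/648 / 1/3 = 91/216
P(V=4 | obs) = 17/162 / 1/3 = 17/54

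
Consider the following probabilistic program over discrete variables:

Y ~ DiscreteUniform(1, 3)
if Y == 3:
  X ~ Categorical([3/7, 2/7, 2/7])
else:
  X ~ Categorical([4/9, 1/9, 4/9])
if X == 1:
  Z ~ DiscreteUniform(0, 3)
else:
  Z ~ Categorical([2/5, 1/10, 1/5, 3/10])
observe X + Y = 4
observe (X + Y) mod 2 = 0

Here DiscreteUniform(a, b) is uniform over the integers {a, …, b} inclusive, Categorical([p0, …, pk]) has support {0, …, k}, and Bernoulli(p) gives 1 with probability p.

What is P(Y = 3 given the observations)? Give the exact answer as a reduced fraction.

Enumerate traces; 8 have nonzero weight after conditioning:
  (Y=2, X=2, Z=0) weight 8/135
  (Y=2, X=2, Z=1) weight 2/135
  (Y=2, X=2, Z=2) weight 4/135
  (Y=2, X=2, Z=3) weight 2/45
  (Y=3, X=1, Z=0) weight 1/42
  (Y=3, X=1, Z=1) weight 1/42
  (Y=3, X=1, Z=2) weight 1/42
  (Y=3, X=1, Z=3) weight 1/42
Group by Y:
  weight(Y=2) = 4/27
  weight(Y=3) = 2/21
Total weight = 4/27 + 2/21 = 46/189
P(Y=2 | obs) = 4/27 / 46/189 = 14/23
P(Y=3 | obs) = 2/21 / 46/189 = 9/23

P(Y = 3 | obs) = 9/23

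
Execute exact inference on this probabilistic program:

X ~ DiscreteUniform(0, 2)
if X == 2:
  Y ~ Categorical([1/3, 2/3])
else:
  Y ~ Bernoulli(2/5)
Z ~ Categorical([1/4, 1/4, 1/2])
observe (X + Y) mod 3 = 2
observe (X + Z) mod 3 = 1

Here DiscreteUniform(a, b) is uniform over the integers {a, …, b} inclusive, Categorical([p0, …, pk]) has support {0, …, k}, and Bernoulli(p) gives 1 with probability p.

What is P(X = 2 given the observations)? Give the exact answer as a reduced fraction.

Enumerate traces; 2 have nonzero weight after conditioning:
  (X=1, Y=1, Z=0) weight 1/30
  (X=2, Y=0, Z=2) weight 1/18
Group by X:
  weight(X=1) = 1/30
  weight(X=2) = 1/18
Total weight = 1/30 + 1/18 = 4/45
P(X=1 | obs) = 1/30 / 4/45 = 3/8
P(X=2 | obs) = 1/18 / 4/45 = 5/8

P(X = 2 | obs) = 5/8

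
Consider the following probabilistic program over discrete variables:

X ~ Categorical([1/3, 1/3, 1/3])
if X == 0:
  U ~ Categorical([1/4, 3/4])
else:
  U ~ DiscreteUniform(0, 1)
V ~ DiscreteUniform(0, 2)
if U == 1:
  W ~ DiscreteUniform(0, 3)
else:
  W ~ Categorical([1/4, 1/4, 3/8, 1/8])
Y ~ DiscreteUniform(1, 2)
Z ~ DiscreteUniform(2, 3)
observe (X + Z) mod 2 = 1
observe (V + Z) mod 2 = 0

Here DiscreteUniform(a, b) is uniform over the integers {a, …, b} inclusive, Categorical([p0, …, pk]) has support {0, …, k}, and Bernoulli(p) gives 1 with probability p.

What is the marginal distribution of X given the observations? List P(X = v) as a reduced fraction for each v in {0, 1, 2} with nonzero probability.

P(X=0) = 1/4, P(X=1) = 1/2, P(X=2) = 1/4

Enumerate traces; 64 have nonzero weight after conditioning:
  (X=0, U=0, V=1, W=0, Y=1, Z=3) weight 1/576
  (X=0, U=0, V=1, W=0, Y=2, Z=3) weight 1/576
  (X=0, U=0, V=1, W=1, Y=1, Z=3) weight 1/576
  (X=0, U=0, V=1, W=1, Y=2, Z=3) weight 1/576
  (X=0, U=0, V=1, W=2, Y=1, Z=3) weight 1/384
  (X=0, U=0, V=1, W=2, Y=2, Z=3) weight 1/384
  (X=0, U=0, V=1, W=3, Y=1, Z=3) weight 1/1152
  (X=0, U=0, V=1, W=3, Y=2, Z=3) weight 1/1152
  (X=1, U=0, V=0, W=0, Y=1, Z=2) weight 1/288
  (X=2, U=0, V=1, W=0, Y=1, Z=3) weight 1/288
  … 54 more
Group by X:
  weight(X=0) = 1/18
  weight(X=1) = 1/9
  weight(X=2) = 1/18
Total weight = 1/18 + 1/9 + 1/18 = 2/9
P(X=0 | obs) = 1/18 / 2/9 = 1/4
P(X=1 | obs) = 1/9 / 2/9 = 1/2
P(X=2 | obs) = 1/18 / 2/9 = 1/4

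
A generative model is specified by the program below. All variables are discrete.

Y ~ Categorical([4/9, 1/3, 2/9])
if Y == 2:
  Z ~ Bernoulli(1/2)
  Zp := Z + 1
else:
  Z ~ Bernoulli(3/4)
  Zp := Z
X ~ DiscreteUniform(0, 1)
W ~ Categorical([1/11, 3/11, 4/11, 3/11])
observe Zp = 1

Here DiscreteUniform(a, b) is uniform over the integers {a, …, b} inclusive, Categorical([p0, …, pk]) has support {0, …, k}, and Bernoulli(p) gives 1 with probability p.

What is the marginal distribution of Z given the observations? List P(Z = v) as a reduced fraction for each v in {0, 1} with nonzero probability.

P(Z=0) = 4/25, P(Z=1) = 21/25

Enumerate traces; 24 have nonzero weight after conditioning:
  (Y=0, Z=1, X=0, W=0) weight 1/66
  (Y=0, Z=1, X=0, W=1) weight 1/22
  (Y=0, Z=1, X=0, W=2) weight 2/33
  (Y=0, Z=1, X=0, W=3) weight 1/22
  (Y=0, Z=1, X=1, W=0) weight 1/66
  (Y=0, Z=1, X=1, W=1) weight 1/22
  (Y=0, Z=1, X=1, W=2) weight 2/33
  (Y=0, Z=1, X=1, W=3) weight 1/22
  (Y=2, Z=0, X=0, W=0) weight 1/198
  … 15 more
Group by Z:
  weight(Z=0) = 1/9
  weight(Z=1) = 7/12
Total weight = 1/9 + 7/12 = 25/36
P(Z=0 | obs) = 1/9 / 25/36 = 4/25
P(Z=1 | obs) = 7/12 / 25/36 = 21/25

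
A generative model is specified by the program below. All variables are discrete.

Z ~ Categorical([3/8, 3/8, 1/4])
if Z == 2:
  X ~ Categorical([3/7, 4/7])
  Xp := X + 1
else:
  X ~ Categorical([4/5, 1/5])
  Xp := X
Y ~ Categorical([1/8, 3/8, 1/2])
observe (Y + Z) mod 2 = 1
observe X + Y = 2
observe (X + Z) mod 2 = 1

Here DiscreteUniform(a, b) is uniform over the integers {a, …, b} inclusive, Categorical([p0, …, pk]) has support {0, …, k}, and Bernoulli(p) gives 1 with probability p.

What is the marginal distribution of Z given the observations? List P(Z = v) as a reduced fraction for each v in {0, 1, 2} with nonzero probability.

P(Z=0) = 21/173, P(Z=1) = 112/173, P(Z=2) = 40/173

Enumerate traces; 3 have nonzero weight after conditioning:
  (Z=0, X=1, Y=1) weight 9/320
  (Z=1, X=0, Y=2) weight 3/20
  (Z=2, X=1, Y=1) weight 3/56
Group by Z:
  weight(Z=0) = 9/320
  weight(Z=1) = 3/20
  weight(Z=2) = 3/56
Total weight = 9/320 + 3/20 + 3/56 = 519/2240
P(Z=0 | obs) = 9/320 / 519/2240 = 21/173
P(Z=1 | obs) = 3/20 / 519/2240 = 112/173
P(Z=2 | obs) = 3/56 / 519/2240 = 40/173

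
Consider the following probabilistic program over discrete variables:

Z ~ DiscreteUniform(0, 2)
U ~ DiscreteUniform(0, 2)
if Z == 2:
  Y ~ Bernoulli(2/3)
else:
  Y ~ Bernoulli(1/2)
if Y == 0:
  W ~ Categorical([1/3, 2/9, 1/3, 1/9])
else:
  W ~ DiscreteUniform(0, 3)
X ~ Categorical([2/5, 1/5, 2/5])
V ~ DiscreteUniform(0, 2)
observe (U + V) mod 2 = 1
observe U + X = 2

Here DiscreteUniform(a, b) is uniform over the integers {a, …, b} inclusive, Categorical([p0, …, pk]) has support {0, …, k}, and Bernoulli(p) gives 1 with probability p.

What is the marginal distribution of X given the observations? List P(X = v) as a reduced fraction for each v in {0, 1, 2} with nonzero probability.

Enumerate traces; 96 have nonzero weight after conditioning:
  (Z=0, U=0, Y=0, W=0, X=2, V=1) weight 1/405
  (Z=0, U=0, Y=0, W=1, X=2, V=1) weight 2/1215
  (Z=0, U=0, Y=0, W=2, X=2, V=1) weight 1/405
  (Z=0, U=0, Y=0, W=3, X=2, V=1) weight 1/1215
  (Z=0, U=0, Y=1, W=0, X=2, V=1) weight 1/540
  (Z=0, U=0, Y=1, W=1, X=2, V=1) weight 1/540
  (Z=0, U=0, Y=1, W=2, X=2, V=1) weight 1/540
  (Z=0, U=0, Y=1, W=3, X=2, V=1) weight 1/540
  (Z=0, U=1, Y=0, W=0, X=1, V=0) weight 1/810
  (Z=0, U=2, Y=0, W=0, X=0, V=1) weight 1/405
  … 86 more
Group by X:
  weight(X=0) = 2/45
  weight(X=1) = 2/45
  weight(X=2) = 2/45
Total weight = 2/45 + 2/45 + 2/45 = 2/15
P(X=0 | obs) = 2/45 / 2/15 = 1/3
P(X=1 | obs) = 2/45 / 2/15 = 1/3
P(X=2 | obs) = 2/45 / 2/15 = 1/3

P(X=0) = 1/3, P(X=1) = 1/3, P(X=2) = 1/3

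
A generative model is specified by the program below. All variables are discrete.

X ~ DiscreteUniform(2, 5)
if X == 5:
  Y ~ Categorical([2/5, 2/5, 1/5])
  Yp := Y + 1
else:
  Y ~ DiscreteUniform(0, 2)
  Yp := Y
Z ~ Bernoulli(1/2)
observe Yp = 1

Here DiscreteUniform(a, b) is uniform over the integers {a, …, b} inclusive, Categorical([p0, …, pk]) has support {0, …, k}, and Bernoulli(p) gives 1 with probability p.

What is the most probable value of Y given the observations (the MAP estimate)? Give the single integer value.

argmax_v P(Y = v | obs) = 1

Enumerate traces; 8 have nonzero weight after conditioning:
  (X=2, Y=1, Z=0) weight 1/24
  (X=2, Y=1, Z=1) weight 1/24
  (X=3, Y=1, Z=0) weight 1/24
  (X=3, Y=1, Z=1) weight 1/24
  (X=4, Y=1, Z=0) weight 1/24
  (X=4, Y=1, Z=1) weight 1/24
  (X=5, Y=0, Z=0) weight 1/20
  (X=5, Y=0, Z=1) weight 1/20
Group by Y:
  weight(Y=0) = 1/10
  weight(Y=1) = 1/4
Total weight = 1/10 + 1/4 = 7/20
P(Y=0 | obs) = 1/10 / 7/20 = 2/7
P(Y=1 | obs) = 1/4 / 7/20 = 5/7
argmax = 1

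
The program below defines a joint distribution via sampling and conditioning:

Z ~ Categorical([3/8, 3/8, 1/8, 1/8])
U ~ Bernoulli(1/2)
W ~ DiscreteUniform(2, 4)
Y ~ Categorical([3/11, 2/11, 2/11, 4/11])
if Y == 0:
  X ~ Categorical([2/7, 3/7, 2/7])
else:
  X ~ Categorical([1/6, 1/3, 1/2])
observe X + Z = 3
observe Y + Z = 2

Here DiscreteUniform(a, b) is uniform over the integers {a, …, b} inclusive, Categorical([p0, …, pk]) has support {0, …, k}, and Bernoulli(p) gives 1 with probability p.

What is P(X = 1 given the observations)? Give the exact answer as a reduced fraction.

Enumerate traces; 12 have nonzero weight after conditioning:
  (Z=1, U=0, W=2, Y=1, X=2) weight 1/176
  (Z=1, U=0, W=3, Y=1, X=2) weight 1/176
  (Z=1, U=0, W=4, Y=1, X=2) weight 1/176
  (Z=1, U=1, W=2, Y=1, X=2) weight 1/176
  (Z=1, U=1, W=3, Y=1, X=2) weight 1/176
  (Z=1, U=1, W=4, Y=1, X=2) weight 1/176
  (Z=2, U=0, W=2, Y=0, X=1) weight 3/1232
  (Z=2, U=0, W=3, Y=0, X=1) weight 3/1232
  … 4 more
Group by X:
  weight(X=1) = 9/616
  weight(X=2) = 3/88
Total weight = 9/616 + 3/88 = 15/308
P(X=1 | obs) = 9/616 / 15/308 = 3/10
P(X=2 | obs) = 3/88 / 15/308 = 7/10

P(X = 1 | obs) = 3/10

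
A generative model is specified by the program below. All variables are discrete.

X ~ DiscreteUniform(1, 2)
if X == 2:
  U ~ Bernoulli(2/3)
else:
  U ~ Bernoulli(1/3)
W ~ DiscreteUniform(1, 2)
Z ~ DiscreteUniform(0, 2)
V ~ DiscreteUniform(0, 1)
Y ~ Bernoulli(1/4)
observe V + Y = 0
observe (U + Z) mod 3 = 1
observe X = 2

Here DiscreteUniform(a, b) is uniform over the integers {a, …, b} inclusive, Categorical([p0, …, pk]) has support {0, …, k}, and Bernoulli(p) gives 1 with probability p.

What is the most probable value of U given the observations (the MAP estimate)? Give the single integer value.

argmax_v P(U = v | obs) = 1

Enumerate traces; 4 have nonzero weight after conditioning:
  (X=2, U=0, W=1, Z=1, V=0, Y=0) weight 1/96
  (X=2, U=0, W=2, Z=1, V=0, Y=0) weight 1/96
  (X=2, U=1, W=1, Z=0, V=0, Y=0) weight 1/48
  (X=2, U=1, W=2, Z=0, V=0, Y=0) weight 1/48
Group by U:
  weight(U=0) = 1/48
  weight(U=1) = 1/24
Total weight = 1/48 + 1/24 = 1/16
P(U=0 | obs) = 1/48 / 1/16 = 1/3
P(U=1 | obs) = 1/24 / 1/16 = 2/3
argmax = 1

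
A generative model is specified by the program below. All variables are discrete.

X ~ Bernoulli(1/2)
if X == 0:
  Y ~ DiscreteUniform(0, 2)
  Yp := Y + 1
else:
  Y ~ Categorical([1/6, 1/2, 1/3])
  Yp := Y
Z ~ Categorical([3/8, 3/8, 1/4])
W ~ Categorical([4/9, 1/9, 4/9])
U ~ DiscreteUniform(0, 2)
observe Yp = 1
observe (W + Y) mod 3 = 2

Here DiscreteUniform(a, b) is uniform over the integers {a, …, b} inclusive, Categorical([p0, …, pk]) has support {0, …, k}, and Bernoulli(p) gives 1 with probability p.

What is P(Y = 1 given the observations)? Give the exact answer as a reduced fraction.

Enumerate traces; 18 have nonzero weight after conditioning:
  (X=0, Y=0, Z=0, W=2, U=0) weight 1/108
  (X=0, Y=0, Z=0, W=2, U=1) weight 1/108
  (X=0, Y=0, Z=0, W=2, U=2) weight 1/108
  (X=0, Y=0, Z=1, W=2, U=0) weight 1/108
  (X=0, Y=0, Z=1, W=2, U=1) weight 1/108
  (X=0, Y=0, Z=1, W=2, U=2) weight 1/108
  (X=0, Y=0, Z=2, W=2, U=0) weight 1/162
  (X=0, Y=0, Z=2, W=2, U=1) weight 1/162
  (X=1, Y=1, Z=0, W=1, U=0) weight 1/288
  … 9 more
Group by Y:
  weight(Y=0) = 2/27
  weight(Y=1) = 1/36
Total weight = 2/27 + 1/36 = 11/108
P(Y=0 | obs) = 2/27 / 11/108 = 8/11
P(Y=1 | obs) = 1/36 / 11/108 = 3/11

P(Y = 1 | obs) = 3/11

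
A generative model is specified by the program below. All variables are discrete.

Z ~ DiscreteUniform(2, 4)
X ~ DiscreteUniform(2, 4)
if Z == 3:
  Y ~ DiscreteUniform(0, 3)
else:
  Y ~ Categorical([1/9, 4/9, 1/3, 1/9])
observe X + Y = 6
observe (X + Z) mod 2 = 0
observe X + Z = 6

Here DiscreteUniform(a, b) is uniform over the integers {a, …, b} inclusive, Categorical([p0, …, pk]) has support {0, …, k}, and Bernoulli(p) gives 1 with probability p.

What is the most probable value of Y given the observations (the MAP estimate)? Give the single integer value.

argmax_v P(Y = v | obs) = 2

Enumerate traces; 2 have nonzero weight after conditioning:
  (Z=2, X=4, Y=2) weight 1/27
  (Z=3, X=3, Y=3) weight 1/36
Group by Y:
  weight(Y=2) = 1/27
  weight(Y=3) = 1/36
Total weight = 1/27 + 1/36 = 7/108
P(Y=2 | obs) = 1/27 / 7/108 = 4/7
P(Y=3 | obs) = 1/36 / 7/108 = 3/7
argmax = 2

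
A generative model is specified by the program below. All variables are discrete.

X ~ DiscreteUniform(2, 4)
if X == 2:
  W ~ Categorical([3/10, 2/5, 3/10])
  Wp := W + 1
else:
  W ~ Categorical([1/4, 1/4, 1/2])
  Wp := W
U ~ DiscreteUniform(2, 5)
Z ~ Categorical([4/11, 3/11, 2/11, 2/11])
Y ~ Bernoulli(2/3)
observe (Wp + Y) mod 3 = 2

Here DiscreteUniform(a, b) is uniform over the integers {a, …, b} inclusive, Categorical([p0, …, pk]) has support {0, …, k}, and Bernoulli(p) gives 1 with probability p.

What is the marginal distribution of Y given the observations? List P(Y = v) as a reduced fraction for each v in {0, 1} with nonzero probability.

Enumerate traces; 96 have nonzero weight after conditioning:
  (X=2, W=0, U=2, Z=0, Y=1) weight 1/165
  (X=2, W=0, U=2, Z=1, Y=1) weight 1/220
  (X=2, W=0, U=2, Z=2, Y=1) weight 1/330
  (X=2, W=0, U=2, Z=3, Y=1) weight 1/330
  (X=2, W=0, U=3, Z=0, Y=1) weight 1/165
  (X=2, W=0, U=3, Z=1, Y=1) weight 1/220
  (X=2, W=0, U=3, Z=2, Y=1) weight 1/330
  (X=2, W=0, U=3, Z=3, Y=1) weight 1/330
  (X=2, W=1, U=2, Z=0, Y=0) weight 2/495
  … 87 more
Group by Y:
  weight(Y=0) = 7/45
  weight(Y=1) = 8/45
Total weight = 7/45 + 8/45 = 1/3
P(Y=0 | obs) = 7/45 / 1/3 = 7/15
P(Y=1 | obs) = 8/45 / 1/3 = 8/15

P(Y=0) = 7/15, P(Y=1) = 8/15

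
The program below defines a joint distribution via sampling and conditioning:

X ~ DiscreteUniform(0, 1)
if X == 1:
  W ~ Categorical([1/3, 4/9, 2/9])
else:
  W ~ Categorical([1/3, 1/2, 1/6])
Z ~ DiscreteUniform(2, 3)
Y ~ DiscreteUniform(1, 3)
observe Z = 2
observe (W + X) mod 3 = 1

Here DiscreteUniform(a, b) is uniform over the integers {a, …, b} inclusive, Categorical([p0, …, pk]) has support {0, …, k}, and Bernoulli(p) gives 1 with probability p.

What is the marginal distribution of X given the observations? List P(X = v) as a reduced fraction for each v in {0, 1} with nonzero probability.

Enumerate traces; 6 have nonzero weight after conditioning:
  (X=0, W=1, Z=2, Y=1) weight 1/24
  (X=0, W=1, Z=2, Y=2) weight 1/24
  (X=0, W=1, Z=2, Y=3) weight 1/24
  (X=1, W=0, Z=2, Y=1) weight 1/36
  (X=1, W=0, Z=2, Y=2) weight 1/36
  (X=1, W=0, Z=2, Y=3) weight 1/36
Group by X:
  weight(X=0) = 1/8
  weight(X=1) = 1/12
Total weight = 1/8 + 1/12 = 5/24
P(X=0 | obs) = 1/8 / 5/24 = 3/5
P(X=1 | obs) = 1/12 / 5/24 = 2/5

P(X=0) = 3/5, P(X=1) = 2/5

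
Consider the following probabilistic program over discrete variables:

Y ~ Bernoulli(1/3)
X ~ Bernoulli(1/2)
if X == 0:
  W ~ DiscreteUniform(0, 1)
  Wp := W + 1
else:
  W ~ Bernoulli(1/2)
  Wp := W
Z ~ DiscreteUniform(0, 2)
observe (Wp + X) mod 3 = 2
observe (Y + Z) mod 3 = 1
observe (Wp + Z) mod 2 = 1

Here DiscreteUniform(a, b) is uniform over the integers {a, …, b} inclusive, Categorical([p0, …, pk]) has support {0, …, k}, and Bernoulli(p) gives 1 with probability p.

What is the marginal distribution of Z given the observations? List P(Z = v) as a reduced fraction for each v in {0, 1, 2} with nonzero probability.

Enumerate traces; 2 have nonzero weight after conditioning:
  (Y=0, X=0, W=1, Z=1) weight 1/18
  (Y=1, X=1, W=1, Z=0) weight 1/36
Group by Z:
  weight(Z=0) = 1/36
  weight(Z=1) = 1/18
Total weight = 1/36 + 1/18 = 1/12
P(Z=0 | obs) = 1/36 / 1/12 = 1/3
P(Z=1 | obs) = 1/18 / 1/12 = 2/3

P(Z=0) = 1/3, P(Z=1) = 2/3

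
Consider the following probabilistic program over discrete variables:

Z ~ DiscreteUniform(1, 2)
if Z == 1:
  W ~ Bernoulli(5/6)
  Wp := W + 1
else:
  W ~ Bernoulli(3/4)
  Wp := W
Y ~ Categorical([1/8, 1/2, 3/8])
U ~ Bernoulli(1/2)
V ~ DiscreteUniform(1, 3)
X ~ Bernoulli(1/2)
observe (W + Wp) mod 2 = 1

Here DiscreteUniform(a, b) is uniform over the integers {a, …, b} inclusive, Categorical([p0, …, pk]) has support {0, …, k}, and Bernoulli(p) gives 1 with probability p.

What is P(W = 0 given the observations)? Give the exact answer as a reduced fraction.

P(W = 0 | obs) = 1/6

Enumerate traces; 72 have nonzero weight after conditioning:
  (Z=1, W=0, Y=0, U=0, V=1, X=0) weight 1/1152
  (Z=1, W=0, Y=0, U=0, V=1, X=1) weight 1/1152
  (Z=1, W=0, Y=0, U=0, V=2, X=0) weight 1/1152
  (Z=1, W=0, Y=0, U=0, V=2, X=1) weight 1/1152
  (Z=1, W=0, Y=0, U=0, V=3, X=0) weight 1/1152
  (Z=1, W=0, Y=0, U=0, V=3, X=1) weight 1/1152
  (Z=1, W=0, Y=0, U=1, V=1, X=0) weight 1/1152
  (Z=1, W=0, Y=0, U=1, V=1, X=1) weight 1/1152
  (Z=1, W=1, Y=0, U=0, V=1, X=0) weight 5/1152
  … 63 more
Group by W:
  weight(W=0) = 1/12
  weight(W=1) = 5/12
Total weight = 1/12 + 5/12 = 1/2
P(W=0 | obs) = 1/12 / 1/2 = 1/6
P(W=1 | obs) = 5/12 / 1/2 = 5/6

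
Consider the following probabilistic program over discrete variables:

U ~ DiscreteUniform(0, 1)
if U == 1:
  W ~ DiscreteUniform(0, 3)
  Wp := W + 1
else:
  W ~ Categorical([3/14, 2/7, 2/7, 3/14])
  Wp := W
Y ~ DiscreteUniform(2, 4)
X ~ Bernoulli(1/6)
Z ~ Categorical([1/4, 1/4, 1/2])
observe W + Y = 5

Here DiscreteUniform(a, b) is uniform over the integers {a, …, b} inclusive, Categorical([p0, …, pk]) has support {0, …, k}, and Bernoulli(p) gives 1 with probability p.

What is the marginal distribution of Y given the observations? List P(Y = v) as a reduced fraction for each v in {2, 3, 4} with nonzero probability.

P(Y=2) = 13/43, P(Y=3) = 15/43, P(Y=4) = 15/43

Enumerate traces; 36 have nonzero weight after conditioning:
  (U=0, W=1, Y=4, X=0, Z=0) weight 5/504
  (U=0, W=1, Y=4, X=0, Z=1) weight 5/504
  (U=0, W=1, Y=4, X=0, Z=2) weight 5/252
  (U=0, W=1, Y=4, X=1, Z=0) weight 1/504
  (U=0, W=1, Y=4, X=1, Z=1) weight 1/504
  (U=0, W=1, Y=4, X=1, Z=2) weight 1/252
  (U=0, W=2, Y=3, X=0, Z=0) weight 5/504
  (U=0, W=2, Y=3, X=0, Z=1) weight 5/504
  (U=0, W=3, Y=2, X=0, Z=0) weight 5/672
  … 27 more
Group by Y:
  weight(Y=2) = 13/168
  weight(Y=3) = 5/56
  weight(Y=4) = 5/56
Total weight = 13/168 + 5/56 + 5/56 = 43/168
P(Y=2 | obs) = 13/168 / 43/168 = 13/43
P(Y=3 | obs) = 5/56 / 43/168 = 15/43
P(Y=4 | obs) = 5/56 / 43/168 = 15/43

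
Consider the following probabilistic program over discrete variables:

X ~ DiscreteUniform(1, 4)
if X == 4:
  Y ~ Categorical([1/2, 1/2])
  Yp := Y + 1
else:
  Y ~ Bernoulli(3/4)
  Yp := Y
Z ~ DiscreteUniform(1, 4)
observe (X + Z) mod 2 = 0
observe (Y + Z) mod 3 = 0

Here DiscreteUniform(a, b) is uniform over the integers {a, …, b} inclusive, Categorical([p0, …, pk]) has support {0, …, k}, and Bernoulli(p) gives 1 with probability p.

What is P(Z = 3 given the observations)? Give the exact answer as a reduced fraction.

P(Z = 3 | obs) = 2/7

Enumerate traces; 4 have nonzero weight after conditioning:
  (X=1, Y=0, Z=3) weight 1/64
  (X=2, Y=1, Z=2) weight 3/64
  (X=3, Y=0, Z=3) weight 1/64
  (X=4, Y=1, Z=2) weight 1/32
Group by Z:
  weight(Z=2) = 5/64
  weight(Z=3) = 1/32
Total weight = 5/64 + 1/32 = 7/64
P(Z=2 | obs) = 5/64 / 7/64 = 5/7
P(Z=3 | obs) = 1/32 / 7/64 = 2/7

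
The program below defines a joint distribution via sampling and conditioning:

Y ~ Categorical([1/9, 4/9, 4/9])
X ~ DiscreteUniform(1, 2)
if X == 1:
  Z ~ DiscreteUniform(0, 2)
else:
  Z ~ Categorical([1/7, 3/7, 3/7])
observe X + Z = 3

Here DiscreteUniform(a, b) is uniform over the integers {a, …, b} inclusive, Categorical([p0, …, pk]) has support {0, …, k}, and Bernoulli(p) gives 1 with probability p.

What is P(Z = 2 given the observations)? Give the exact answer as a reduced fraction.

P(Z = 2 | obs) = 7/16

Enumerate traces; 6 have nonzero weight after conditioning:
  (Y=0, X=1, Z=2) weight 1/54
  (Y=0, X=2, Z=1) weight 1/42
  (Y=1, X=1, Z=2) weight 2/27
  (Y=1, X=2, Z=1) weight 2/21
  (Y=2, X=1, Z=2) weight 2/27
  (Y=2, X=2, Z=1) weight 2/21
Group by Z:
  weight(Z=1) = 3/14
  weight(Z=2) = 1/6
Total weight = 3/14 + 1/6 = 8/21
P(Z=1 | obs) = 3/14 / 8/21 = 9/16
P(Z=2 | obs) = 1/6 / 8/21 = 7/16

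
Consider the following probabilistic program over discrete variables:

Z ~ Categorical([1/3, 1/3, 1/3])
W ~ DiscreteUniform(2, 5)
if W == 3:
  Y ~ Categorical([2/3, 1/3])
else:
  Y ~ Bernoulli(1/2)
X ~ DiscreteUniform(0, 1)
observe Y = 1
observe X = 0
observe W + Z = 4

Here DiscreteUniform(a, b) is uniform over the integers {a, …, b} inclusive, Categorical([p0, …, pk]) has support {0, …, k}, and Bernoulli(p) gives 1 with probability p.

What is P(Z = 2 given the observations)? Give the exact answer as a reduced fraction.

Enumerate traces; 3 have nonzero weight after conditioning:
  (Z=0, W=4, Y=1, X=0) weight 1/48
  (Z=1, W=3, Y=1, X=0) weight 1/72
  (Z=2, W=2, Y=1, X=0) weight 1/48
Group by Z:
  weight(Z=0) = 1/48
  weight(Z=1) = 1/72
  weight(Z=2) = 1/48
Total weight = 1/48 + 1/72 + 1/48 = 1/18
P(Z=0 | obs) = 1/48 / 1/18 = 3/8
P(Z=1 | obs) = 1/72 / 1/18 = 1/4
P(Z=2 | obs) = 1/48 / 1/18 = 3/8

P(Z = 2 | obs) = 3/8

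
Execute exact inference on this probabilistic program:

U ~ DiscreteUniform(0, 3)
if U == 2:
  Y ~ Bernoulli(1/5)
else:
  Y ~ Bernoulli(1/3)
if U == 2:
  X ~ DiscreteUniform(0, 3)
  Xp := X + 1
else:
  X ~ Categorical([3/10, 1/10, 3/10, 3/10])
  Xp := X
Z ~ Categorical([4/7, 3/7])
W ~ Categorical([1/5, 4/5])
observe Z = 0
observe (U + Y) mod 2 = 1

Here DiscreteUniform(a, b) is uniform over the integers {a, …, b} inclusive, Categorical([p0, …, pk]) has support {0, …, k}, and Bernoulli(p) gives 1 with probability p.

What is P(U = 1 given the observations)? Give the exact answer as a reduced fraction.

Enumerate traces; 32 have nonzero weight after conditioning:
  (U=0, Y=1, X=0, Z=0, W=0) weight 1/350
  (U=0, Y=1, X=0, Z=0, W=1) weight 2/175
  (U=0, Y=1, X=1, Z=0, W=0) weight 1/1050
  (U=0, Y=1, X=1, Z=0, W=1) weight 2/525
  (U=0, Y=1, X=2, Z=0, W=0) weight 1/350
  (U=0, Y=1, X=2, Z=0, W=1) weight 2/175
  (U=0, Y=1, X=3, Z=0, W=0) weight 1/350
  (U=0, Y=1, X=3, Z=0, W=1) weight 2/175
  (U=1, Y=0, X=0, Z=0, W=0) weight 1/175
  (U=2, Y=1, X=0, Z=0, W=0) weight 1/700
  … 22 more
Group by U:
  weight(U=0) = 1/21
  weight(U=1) = 2/21
  weight(U=2) = 1/35
  weight(U=3) = 2/21
Total weight = 1/21 + 2/21 + 1/35 + 2/21 = 4/15
P(U=0 | obs) = 1/21 / 4/15 = 5/28
P(U=1 | obs) = 2/21 / 4/15 = 5/14
P(U=2 | obs) = 1/35 / 4/15 = 3/28
P(U=3 | obs) = 2/21 / 4/15 = 5/14

P(U = 1 | obs) = 5/14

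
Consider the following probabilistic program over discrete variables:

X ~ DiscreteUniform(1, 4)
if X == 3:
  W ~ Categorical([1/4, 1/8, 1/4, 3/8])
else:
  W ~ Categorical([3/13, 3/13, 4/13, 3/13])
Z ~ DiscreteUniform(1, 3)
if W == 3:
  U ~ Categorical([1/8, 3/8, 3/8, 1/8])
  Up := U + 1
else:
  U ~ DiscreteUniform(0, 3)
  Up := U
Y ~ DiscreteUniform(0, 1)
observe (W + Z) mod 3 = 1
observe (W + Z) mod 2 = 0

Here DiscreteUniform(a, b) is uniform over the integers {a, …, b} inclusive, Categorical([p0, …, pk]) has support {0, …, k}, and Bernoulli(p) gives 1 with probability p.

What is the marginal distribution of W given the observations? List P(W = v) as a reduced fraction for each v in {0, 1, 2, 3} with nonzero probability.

Enumerate traces; 96 have nonzero weight after conditioning:
  (X=1, W=1, Z=3, U=0, Y=0) weight 1/416
  (X=1, W=1, Z=3, U=0, Y=1) weight 1/416
  (X=1, W=1, Z=3, U=1, Y=0) weight 1/416
  (X=1, W=1, Z=3, U=1, Y=1) weight 1/416
  (X=1, W=1, Z=3, U=2, Y=0) weight 1/416
  (X=1, W=1, Z=3, U=2, Y=1) weight 1/416
  (X=1, W=1, Z=3, U=3, Y=0) weight 1/416
  (X=1, W=1, Z=3, U=3, Y=1) weight 1/416
  (X=1, W=2, Z=2, U=0, Y=0) weight 1/312
  (X=1, W=3, Z=1, U=0, Y=0) weight 1/832
  … 86 more
Group by W:
  weight(W=1) = 85/1248
  weight(W=2) = 61/624
  weight(W=3) = 37/416
Total weight = 85/1248 + 61/624 + 37/416 = 53/208
P(W=1 | obs) = 85/1248 / 53/208 = 85/318
P(W=2 | obs) = 61/624 / 53/208 = 61/159
P(W=3 | obs) = 37/416 / 53/208 = 37/106

P(W=1) = 85/318, P(W=2) = 61/159, P(W=3) = 37/106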